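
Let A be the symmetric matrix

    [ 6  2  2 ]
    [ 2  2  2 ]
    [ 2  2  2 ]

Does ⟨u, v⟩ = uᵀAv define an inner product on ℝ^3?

no

Applying the same elementary operations to the rows and columns of A produces a congruent diagonal matrix with entries 6, 4/3, 0.
So there are 2 positive, 1 zero pivots.
Hence Q is positive semidefinite.
⟨·,·⟩ is an inner product exactly when A is positive definite.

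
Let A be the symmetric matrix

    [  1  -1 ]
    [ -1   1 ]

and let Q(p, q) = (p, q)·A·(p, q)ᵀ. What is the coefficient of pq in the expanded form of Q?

The coefficient of pq is A[1,2] + A[2,1] = 2·(-1) = -2.

-2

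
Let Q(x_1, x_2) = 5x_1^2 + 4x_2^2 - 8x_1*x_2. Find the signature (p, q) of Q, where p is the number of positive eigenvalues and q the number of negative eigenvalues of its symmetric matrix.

Write A = [[5, -4], [-4, 4]].
Row-reducing A symmetrically gives the diagonal entries 5, 4/5.
Counting signs: 2 positive.

(2, 0)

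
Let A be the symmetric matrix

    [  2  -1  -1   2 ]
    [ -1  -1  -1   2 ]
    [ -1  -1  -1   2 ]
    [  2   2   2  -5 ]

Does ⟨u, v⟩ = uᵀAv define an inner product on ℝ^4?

Applying the same elementary operations to the rows and columns of A produces a congruent diagonal matrix with entries 2, -3/2, 0, -1.
Counting signs: 1 positive, 2 negative, 1 zero.
Hence Q is indefinite.
⟨·,·⟩ is an inner product exactly when A is positive definite.

no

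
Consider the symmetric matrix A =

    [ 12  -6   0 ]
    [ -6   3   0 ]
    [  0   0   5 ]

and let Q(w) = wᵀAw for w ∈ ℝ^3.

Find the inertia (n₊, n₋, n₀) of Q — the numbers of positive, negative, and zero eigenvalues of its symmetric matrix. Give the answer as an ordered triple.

Applying the same elementary operations to the rows and columns of A produces a congruent diagonal matrix with entries 12, 0, 5.
Counting signs: 2 positive, 1 zero.

(2, 0, 1)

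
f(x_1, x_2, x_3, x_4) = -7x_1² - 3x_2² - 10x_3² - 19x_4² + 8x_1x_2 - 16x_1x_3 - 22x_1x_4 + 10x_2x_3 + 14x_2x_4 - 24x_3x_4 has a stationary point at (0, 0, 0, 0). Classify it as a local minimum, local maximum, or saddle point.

The Hessian at the origin is H = [[-14, 8, -16, -22], [8, -6, 10, 14], [-16, 10, -20, -24], [-22, 14, -24, -38]].
An LDLᵀ factorisation of H has diagonal entries -14, -10/7, -6/5, 4/3.
Counting signs: 1 positive, 3 negative.
H is indefinite, so the origin is a saddle point.

saddle point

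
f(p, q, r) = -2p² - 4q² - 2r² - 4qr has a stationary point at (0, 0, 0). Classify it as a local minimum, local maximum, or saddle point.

local maximum

The Hessian at the origin is H = [[-4, 0, 0], [0, -8, -4], [0, -4, -4]].
Symmetric row and column elimination reduces H to a congruent diagonal form with pivots -4, -8, -2.
So there are 3 negative pivots.
H is negative definite, so the origin is a strict local maximum.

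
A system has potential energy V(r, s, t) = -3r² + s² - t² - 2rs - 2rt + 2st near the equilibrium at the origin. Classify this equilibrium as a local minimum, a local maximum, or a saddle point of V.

The Hessian at the origin is H = [[-6, -2, -2], [-2, 2, 2], [-2, 2, -2]].
Congruent diagonalization of H (simultaneous row and column reduction) yields pivots -6, 8/3, -4.
So there are 1 positive, 2 negative pivots.
H is indefinite, so the origin is a saddle point.

saddle point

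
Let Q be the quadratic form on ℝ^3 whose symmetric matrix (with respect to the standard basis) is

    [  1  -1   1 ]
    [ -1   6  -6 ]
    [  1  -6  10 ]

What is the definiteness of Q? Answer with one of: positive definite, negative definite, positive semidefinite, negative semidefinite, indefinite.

Leading principal minors: Δ_1 = 1, Δ_2 = 5, Δ_3 = 20.
All leading principal minors are positive, so by Sylvester's criterion Q is positive definite.

positive definite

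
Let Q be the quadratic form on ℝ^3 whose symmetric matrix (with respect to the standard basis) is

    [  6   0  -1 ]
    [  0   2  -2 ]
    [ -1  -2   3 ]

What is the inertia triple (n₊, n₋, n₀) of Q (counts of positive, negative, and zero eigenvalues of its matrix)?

Row-reducing A symmetrically gives the diagonal entries 6, 2, 5/6.
So there are 3 positive pivots.

(3, 0, 0)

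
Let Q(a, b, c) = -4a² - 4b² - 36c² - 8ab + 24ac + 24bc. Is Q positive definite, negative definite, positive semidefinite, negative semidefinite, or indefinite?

negative semidefinite

The symmetric matrix is A = [[-4, -4, 12], [-4, -4, 12], [12, 12, -36]].
Congruent diagonalization of A (simultaneous row and column reduction) yields pivots -4, 0, 0.
So there are 1 negative, 2 zero pivots.
Hence Q is negative semidefinite.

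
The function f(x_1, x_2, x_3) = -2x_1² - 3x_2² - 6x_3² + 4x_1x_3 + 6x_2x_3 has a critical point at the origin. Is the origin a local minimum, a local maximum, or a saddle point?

local maximum

The Hessian at the origin is H = [[-4, 0, 4], [0, -6, 6], [4, 6, -12]].
Row-reducing H symmetrically gives the diagonal entries -4, -6, -2.
Counting signs: 3 negative.
H is negative definite, so the origin is a strict local maximum.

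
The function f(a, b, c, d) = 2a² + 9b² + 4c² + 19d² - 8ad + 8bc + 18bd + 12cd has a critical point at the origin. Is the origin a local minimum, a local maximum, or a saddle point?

The Hessian at the origin is H = [[4, 0, 0, -8], [0, 18, 8, 18], [0, 8, 8, 12], [-8, 18, 12, 38]].
Row-reducing H symmetrically gives the diagonal entries 4, 18, 40/9, 2/5.
Counting signs: 4 positive.
H is positive definite, so the origin is a strict local minimum.

local minimum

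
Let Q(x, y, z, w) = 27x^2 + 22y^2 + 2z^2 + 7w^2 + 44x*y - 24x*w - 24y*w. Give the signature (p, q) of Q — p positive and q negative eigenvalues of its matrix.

(4, 0)

Write A = [[27, 22, 0, -12], [22, 22, 0, -12], [0, 0, 2, 0], [-12, -12, 0, 7]].
Congruent diagonalization of A (simultaneous row and column reduction) yields pivots 27, 110/27, 2, 5/11.
Counting signs: 4 positive.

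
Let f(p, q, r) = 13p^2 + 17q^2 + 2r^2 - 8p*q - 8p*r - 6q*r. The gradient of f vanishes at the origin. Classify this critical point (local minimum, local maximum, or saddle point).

The Hessian at the origin is H = [[26, -8, -8], [-8, 34, -6], [-8, -6, 4]].
Applying the same elementary operations to the rows and columns of H produces a congruent diagonal matrix with entries 26, 410/13, -30/41.
So there are 2 positive, 1 negative pivots.
H is indefinite, so the origin is a saddle point.

saddle point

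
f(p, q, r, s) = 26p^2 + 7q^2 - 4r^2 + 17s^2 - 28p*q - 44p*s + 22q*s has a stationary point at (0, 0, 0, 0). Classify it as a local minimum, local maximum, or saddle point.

The Hessian at the origin is H = [[52, -28, 0, -44], [-28, 14, 0, 22], [0, 0, -8, 0], [-44, 22, 0, 34]].
An LDLᵀ factorisation of H has diagonal entries 52, -14/13, -8, -4/7.
So there are 1 positive, 3 negative pivots.
H is indefinite, so the origin is a saddle point.

saddle point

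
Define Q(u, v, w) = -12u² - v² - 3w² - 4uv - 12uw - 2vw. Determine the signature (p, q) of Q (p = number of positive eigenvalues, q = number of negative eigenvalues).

(0, 2)

The symmetric matrix is A = [[-12, -2, -6], [-2, -1, -1], [-6, -1, -3]].
Applying the same elementary operations to the rows and columns of A produces a congruent diagonal matrix with entries -12, -2/3, 0.
So there are 2 negative, 1 zero pivots.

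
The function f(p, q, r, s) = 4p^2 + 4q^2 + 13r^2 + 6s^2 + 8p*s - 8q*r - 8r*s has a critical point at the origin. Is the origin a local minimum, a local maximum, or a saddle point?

The Hessian at the origin is H = [[8, 0, 0, 8], [0, 8, -8, 0], [0, -8, 26, -8], [8, 0, -8, 12]].
Applying the same elementary operations to the rows and columns of H produces a congruent diagonal matrix with entries 8, 8, 18, 4/9.
Counting signs: 4 positive.
H is positive definite, so the origin is a strict local minimum.

local minimum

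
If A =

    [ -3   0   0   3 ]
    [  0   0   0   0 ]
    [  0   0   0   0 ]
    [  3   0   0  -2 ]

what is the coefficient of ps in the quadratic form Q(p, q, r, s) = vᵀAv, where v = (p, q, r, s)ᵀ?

6

The coefficient of ps is A[1,4] + A[4,1] = 2·3 = 6.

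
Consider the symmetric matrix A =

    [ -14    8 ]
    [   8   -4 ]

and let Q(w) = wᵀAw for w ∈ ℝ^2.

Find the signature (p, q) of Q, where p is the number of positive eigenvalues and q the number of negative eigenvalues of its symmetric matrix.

(1, 1)

Congruent diagonalization of A (simultaneous row and column reduction) yields pivots -14, 4/7.
So there are 1 positive, 1 negative pivots.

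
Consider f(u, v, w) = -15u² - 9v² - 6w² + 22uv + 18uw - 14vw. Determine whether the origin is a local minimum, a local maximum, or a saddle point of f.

The Hessian at the origin is H = [[-30, 22, 18], [22, -18, -14], [18, -14, -12]].
Applying the same elementary operations to the rows and columns of H produces a congruent diagonal matrix with entries -30, -28/15, -6/7.
That gives 3 negative pivots.
H is negative definite, so the origin is a strict local maximum.

local maximum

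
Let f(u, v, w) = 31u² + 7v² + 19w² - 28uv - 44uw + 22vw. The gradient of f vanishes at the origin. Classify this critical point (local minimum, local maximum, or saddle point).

The Hessian at the origin is H = [[62, -28, -44], [-28, 14, 22], [-44, 22, 38]].
Row-reducing H symmetrically gives the diagonal entries 62, 42/31, 24/7.
That gives 3 positive pivots.
H is positive definite, so the origin is a strict local minimum.

local minimum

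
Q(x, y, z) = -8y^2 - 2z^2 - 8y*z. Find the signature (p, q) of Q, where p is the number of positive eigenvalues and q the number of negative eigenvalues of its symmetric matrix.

(0, 1)

The symmetric matrix is A = [[0, 0, 0], [0, -8, -4], [0, -4, -2]].
Congruent diagonalization of A (simultaneous row and column reduction) yields pivots 0, -8, 0.
Counting signs: 1 negative, 2 zero.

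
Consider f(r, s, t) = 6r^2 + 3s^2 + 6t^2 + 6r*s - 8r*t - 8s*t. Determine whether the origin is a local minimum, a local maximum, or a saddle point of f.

The Hessian at the origin is H = [[12, 6, -8], [6, 6, -8], [-8, -8, 12]].
An LDLᵀ factorisation of H has diagonal entries 12, 3, 4/3.
That gives 3 positive pivots.
H is positive definite, so the origin is a strict local minimum.

local minimum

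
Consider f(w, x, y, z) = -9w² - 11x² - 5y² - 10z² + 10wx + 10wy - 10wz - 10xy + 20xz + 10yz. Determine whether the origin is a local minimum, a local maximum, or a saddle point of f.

The Hessian at the origin is H = [[-18, 10, 10, -10], [10, -22, -10, 20], [10, -10, -10, 10], [-10, 20, 10, -20]].
Applying the same elementary operations to the rows and columns of H produces a congruent diagonal matrix with entries -18, -148/9, -120/37, -5/3.
That gives 4 negative pivots.
H is negative definite, so the origin is a strict local maximum.

local maximum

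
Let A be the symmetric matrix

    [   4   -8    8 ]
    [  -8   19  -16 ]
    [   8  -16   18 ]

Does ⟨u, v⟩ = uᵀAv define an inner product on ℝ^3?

yes

Symmetric row and column elimination reduces A to a congruent diagonal form with pivots 4, 3, 2.
Counting signs: 3 positive.
Hence Q is positive definite.
⟨·,·⟩ is an inner product exactly when A is positive definite.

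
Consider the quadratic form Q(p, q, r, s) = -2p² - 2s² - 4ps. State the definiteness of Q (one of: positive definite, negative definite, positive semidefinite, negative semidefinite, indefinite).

Write A = [[-2, 0, 0, -2], [0, 0, 0, 0], [0, 0, 0, 0], [-2, 0, 0, -2]].
Applying the same elementary operations to the rows and columns of A produces a congruent diagonal matrix with entries -2, 0, 0, 0.
Counting signs: 1 negative, 3 zero.
Hence Q is negative semidefinite.

negative semidefinite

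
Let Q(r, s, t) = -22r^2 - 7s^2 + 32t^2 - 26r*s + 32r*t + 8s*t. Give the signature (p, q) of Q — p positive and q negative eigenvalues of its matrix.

Write A = [[-22, -13, 16], [-13, -7, 4], [16, 4, 32]].
Congruent diagonalization of A (simultaneous row and column reduction) yields pivots -22, 15/22, 0.
So there are 1 positive, 1 negative, 1 zero pivots.

(1, 1)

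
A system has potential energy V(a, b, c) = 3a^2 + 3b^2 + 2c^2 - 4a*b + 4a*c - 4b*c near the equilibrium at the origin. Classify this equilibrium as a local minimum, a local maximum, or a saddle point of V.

local minimum

The Hessian at the origin is H = [[6, -4, 4], [-4, 6, -4], [4, -4, 4]].
Row-reducing H symmetrically gives the diagonal entries 6, 10/3, 4/5.
Counting signs: 3 positive.
H is positive definite, so the origin is a strict local minimum.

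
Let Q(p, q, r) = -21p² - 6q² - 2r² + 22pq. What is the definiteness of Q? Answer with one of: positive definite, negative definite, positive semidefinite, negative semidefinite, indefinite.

The symmetric matrix is A = [[-21, 11, 0], [11, -6, 0], [0, 0, -2]].
Symmetric row and column elimination reduces A to a congruent diagonal form with pivots -21, -5/21, -2.
That gives 3 negative pivots.
Hence Q is negative definite.

negative definite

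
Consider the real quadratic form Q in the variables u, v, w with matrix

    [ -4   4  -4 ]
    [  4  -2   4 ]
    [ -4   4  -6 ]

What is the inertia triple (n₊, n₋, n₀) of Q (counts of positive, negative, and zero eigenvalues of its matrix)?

Applying the same elementary operations to the rows and columns of A produces a congruent diagonal matrix with entries -4, 2, -2.
That gives 1 positive, 2 negative pivots.

(1, 2, 0)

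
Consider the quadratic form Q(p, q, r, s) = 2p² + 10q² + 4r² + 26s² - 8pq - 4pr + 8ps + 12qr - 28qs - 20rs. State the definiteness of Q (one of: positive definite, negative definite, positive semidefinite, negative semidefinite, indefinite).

The associated matrix is A = [[2, -4, -2, 4], [-4, 10, 6, -14], [-2, 6, 4, -10], [4, -14, -10, 26]].
Applying the same elementary operations to the rows and columns of A produces a congruent diagonal matrix with entries 2, 2, 0, 0.
Counting signs: 2 positive, 2 zero.
Hence Q is positive semidefinite.

positive semidefinite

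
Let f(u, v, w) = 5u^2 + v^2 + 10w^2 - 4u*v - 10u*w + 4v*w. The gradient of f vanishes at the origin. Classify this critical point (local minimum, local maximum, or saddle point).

The Hessian at the origin is H = [[10, -4, -10], [-4, 2, 4], [-10, 4, 20]].
Congruent diagonalization of H (simultaneous row and column reduction) yields pivots 10, 2/5, 10.
Counting signs: 3 positive.
H is positive definite, so the origin is a strict local minimum.

local minimum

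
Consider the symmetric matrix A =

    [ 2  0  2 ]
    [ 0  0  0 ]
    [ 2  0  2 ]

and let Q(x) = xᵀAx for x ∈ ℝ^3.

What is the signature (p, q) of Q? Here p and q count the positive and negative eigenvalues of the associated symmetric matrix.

Symmetric row and column elimination reduces A to a congruent diagonal form with pivots 2, 0, 0.
That gives 1 positive, 2 zero pivots.

(1, 0)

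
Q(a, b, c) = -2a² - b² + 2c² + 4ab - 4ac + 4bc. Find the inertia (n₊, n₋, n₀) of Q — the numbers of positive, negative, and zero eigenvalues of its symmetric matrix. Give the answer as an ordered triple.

Write A = [[-2, 2, -2], [2, -1, 2], [-2, 2, 2]].
Applying the same elementary operations to the rows and columns of A produces a congruent diagonal matrix with entries -2, 1, 4.
That gives 2 positive, 1 negative pivots.

(2, 1, 0)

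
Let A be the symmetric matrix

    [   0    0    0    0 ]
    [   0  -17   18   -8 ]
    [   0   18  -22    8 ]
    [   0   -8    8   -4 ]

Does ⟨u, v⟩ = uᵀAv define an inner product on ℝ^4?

no

Row-reducing A symmetrically gives the diagonal entries 0, -17, -50/17, -4/25.
So there are 3 negative, 1 zero pivots.
Hence Q is negative semidefinite.
⟨·,·⟩ is an inner product exactly when A is positive definite.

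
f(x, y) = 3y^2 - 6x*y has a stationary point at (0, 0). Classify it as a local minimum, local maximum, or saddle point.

saddle point

The Hessian at the origin is H = [[0, -6], [-6, 6]].
det H = 0·6 − (-6)² = -36 < 0, so H is indefinite.
Therefore the origin is a saddle point.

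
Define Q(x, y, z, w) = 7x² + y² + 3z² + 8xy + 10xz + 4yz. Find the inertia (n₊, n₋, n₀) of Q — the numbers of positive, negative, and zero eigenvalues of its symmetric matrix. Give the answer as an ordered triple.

The symmetric matrix is A = [[7, 4, 5, 0], [4, 1, 2, 0], [5, 2, 3, 0], [0, 0, 0, 0]].
Symmetric row and column elimination reduces A to a congruent diagonal form with pivots 7, -9/7, 0, 0.
That gives 1 positive, 1 negative, 2 zero pivots.

(1, 1, 2)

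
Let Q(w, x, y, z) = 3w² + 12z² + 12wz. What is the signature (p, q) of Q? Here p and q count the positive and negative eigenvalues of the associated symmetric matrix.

(1, 0)

The symmetric matrix is A = [[3, 0, 0, 6], [0, 0, 0, 0], [0, 0, 0, 0], [6, 0, 0, 12]].
Row-reducing A symmetrically gives the diagonal entries 3, 0, 0, 0.
So there are 1 positive, 3 zero pivots.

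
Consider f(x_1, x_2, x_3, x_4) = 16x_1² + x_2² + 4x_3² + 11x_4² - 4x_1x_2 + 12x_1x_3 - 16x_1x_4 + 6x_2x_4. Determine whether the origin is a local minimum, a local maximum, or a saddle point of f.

local minimum

The Hessian at the origin is H = [[32, -4, 12, -16], [-4, 2, 0, 6], [12, 0, 8, 0], [-16, 6, 0, 22]].
An LDLᵀ factorisation of H has diagonal entries 32, 3/2, 2, 4/3.
That gives 4 positive pivots.
H is positive definite, so the origin is a strict local minimum.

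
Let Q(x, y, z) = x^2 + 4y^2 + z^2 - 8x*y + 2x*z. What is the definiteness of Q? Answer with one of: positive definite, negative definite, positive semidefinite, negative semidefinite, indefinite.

indefinite

The symmetric matrix is A = [[1, -4, 1], [-4, 4, 0], [1, 0, 1]].
An LDLᵀ factorisation of A has diagonal entries 1, -12, 4/3.
Counting signs: 2 positive, 1 negative.
Hence Q is indefinite.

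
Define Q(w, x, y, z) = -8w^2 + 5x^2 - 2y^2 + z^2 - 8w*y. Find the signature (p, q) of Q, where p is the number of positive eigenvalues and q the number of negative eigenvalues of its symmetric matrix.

Write A = [[-8, 0, -4, 0], [0, 5, 0, 0], [-4, 0, -2, 0], [0, 0, 0, 1]].
Row-reducing A symmetrically gives the diagonal entries -8, 5, 0, 1.
That gives 2 positive, 1 negative, 1 zero pivots.

(2, 1)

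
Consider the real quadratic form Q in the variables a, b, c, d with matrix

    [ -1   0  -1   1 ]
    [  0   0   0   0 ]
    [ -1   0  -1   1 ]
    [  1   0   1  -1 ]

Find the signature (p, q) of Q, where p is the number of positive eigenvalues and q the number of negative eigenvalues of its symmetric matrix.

(0, 1)

Row-reducing A symmetrically gives the diagonal entries -1, 0, 0, 0.
Counting signs: 1 negative, 3 zero.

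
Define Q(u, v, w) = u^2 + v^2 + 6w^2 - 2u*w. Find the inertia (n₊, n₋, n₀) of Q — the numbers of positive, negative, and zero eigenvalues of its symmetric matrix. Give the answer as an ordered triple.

(3, 0, 0)

Write A = [[1, 0, -1], [0, 1, 0], [-1, 0, 6]].
Applying the same elementary operations to the rows and columns of A produces a congruent diagonal matrix with entries 1, 1, 5.
That gives 3 positive pivots.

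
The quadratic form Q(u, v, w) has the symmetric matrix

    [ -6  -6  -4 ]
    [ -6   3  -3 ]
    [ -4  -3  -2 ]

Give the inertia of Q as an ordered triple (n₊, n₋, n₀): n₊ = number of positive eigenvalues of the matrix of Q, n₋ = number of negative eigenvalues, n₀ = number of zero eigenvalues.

(2, 1, 0)

Row-reducing A symmetrically gives the diagonal entries -6, 9, 5/9.
That gives 2 positive, 1 negative pivots.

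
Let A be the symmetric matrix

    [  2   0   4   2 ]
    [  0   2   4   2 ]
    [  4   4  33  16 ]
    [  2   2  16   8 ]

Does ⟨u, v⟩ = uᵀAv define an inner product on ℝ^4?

Leading principal minors: Δ_1 = 2, Δ_2 = 4, Δ_3 = 68, Δ_4 = 16.
All leading principal minors are positive, so by Sylvester's criterion Q is positive definite.
⟨·,·⟩ is an inner product exactly when A is positive definite.

yes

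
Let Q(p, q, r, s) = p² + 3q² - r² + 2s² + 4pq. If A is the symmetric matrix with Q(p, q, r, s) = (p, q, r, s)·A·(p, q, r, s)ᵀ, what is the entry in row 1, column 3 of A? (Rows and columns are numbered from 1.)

0

The coefficient of p·r in Q is 0. For a symmetric A this equals A[1,3] + A[3,1] = 2·A[1,3].
So A[1,3] = 0/2 = 0.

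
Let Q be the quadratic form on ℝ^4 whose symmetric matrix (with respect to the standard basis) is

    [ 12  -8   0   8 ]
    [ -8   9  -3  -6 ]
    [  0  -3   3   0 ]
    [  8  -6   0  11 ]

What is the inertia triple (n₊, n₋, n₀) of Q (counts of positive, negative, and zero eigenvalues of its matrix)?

An LDLᵀ factorisation of A has diagonal entries 12, 11/3, 6/11, 5.
So there are 4 positive pivots.

(4, 0, 0)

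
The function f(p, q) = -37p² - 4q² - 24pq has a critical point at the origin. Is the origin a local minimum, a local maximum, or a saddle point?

The Hessian at the origin is H = [[-74, -24], [-24, -8]].
det H = -74·-8 − (-24)² = 16 > 0 and H[1,1] = -74 < 0, so H is negative definite.
Therefore the origin is a local maximum.

local maximum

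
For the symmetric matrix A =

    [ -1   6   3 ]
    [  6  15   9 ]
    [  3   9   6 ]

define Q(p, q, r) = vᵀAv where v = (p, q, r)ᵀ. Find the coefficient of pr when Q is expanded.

6

The coefficient of pr is A[1,3] + A[3,1] = 2·3 = 6.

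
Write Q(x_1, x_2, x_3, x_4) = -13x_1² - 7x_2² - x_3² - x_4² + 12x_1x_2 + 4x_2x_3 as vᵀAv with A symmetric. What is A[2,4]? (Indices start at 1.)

The coefficient of x_2·x_4 in Q is 0. For a symmetric A this equals A[2,4] + A[4,2] = 2·A[2,4].
So A[2,4] = 0/2 = 0.

0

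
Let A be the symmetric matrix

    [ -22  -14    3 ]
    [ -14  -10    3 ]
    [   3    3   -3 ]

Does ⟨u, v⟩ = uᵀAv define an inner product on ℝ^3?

no

Leading principal minors: Δ_1 = -22, Δ_2 = 24, Δ_3 = -36.
The signs alternate starting with Δ_1 < 0, so by Sylvester's criterion Q is negative definite.
⟨·,·⟩ is an inner product exactly when A is positive definite.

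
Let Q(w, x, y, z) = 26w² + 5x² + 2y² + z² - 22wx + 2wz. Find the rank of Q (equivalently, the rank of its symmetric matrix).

The associated matrix is A = [[26, -11, 0, 1], [-11, 5, 0, 0], [0, 0, 2, 0], [1, 0, 0, 1]].
Congruent diagonalization of A (simultaneous row and column reduction) yields pivots 26, 9/26, 2, 4/9.
That gives 4 positive pivots.
The rank is the number of nonzero pivots: 4.

4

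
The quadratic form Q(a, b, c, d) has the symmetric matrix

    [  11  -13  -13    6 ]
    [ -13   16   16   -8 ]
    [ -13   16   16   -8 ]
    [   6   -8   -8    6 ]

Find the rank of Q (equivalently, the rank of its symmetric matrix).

Congruent diagonalization of A (simultaneous row and column reduction) yields pivots 11, 7/11, 0, 10/7.
So there are 3 positive, 1 zero pivots.
The rank is the number of nonzero pivots: 3.

3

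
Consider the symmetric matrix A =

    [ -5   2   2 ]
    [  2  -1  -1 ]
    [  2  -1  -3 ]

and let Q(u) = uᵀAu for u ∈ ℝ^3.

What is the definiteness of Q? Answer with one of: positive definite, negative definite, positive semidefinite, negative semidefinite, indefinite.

An LDLᵀ factorisation of A has diagonal entries -5, -1/5, -2.
Counting signs: 3 negative.
Hence Q is negative definite.

negative definite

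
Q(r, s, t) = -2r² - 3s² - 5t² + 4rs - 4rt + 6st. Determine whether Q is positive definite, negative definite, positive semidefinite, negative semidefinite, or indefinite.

Write A = [[-2, 2, -2], [2, -3, 3], [-2, 3, -5]].
Row-reducing A symmetrically gives the diagonal entries -2, -1, -2.
So there are 3 negative pivots.
Hence Q is negative definite.

negative definite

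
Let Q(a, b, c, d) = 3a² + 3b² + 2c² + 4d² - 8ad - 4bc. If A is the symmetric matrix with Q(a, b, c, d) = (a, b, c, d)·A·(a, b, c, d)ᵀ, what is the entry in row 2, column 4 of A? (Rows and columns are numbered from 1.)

0

The coefficient of b·d in Q is 0. For a symmetric A this equals A[2,4] + A[4,2] = 2·A[2,4].
So A[2,4] = 0/2 = 0.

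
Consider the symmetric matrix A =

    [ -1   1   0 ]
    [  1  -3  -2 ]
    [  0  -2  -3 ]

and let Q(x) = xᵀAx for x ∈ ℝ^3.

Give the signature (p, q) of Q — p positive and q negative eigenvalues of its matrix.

Applying the same elementary operations to the rows and columns of A produces a congruent diagonal matrix with entries -1, -2, -1.
So there are 3 negative pivots.

(0, 3)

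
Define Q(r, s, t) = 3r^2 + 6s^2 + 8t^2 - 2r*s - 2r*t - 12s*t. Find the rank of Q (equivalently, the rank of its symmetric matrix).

Write A = [[3, -1, -1], [-1, 6, -6], [-1, -6, 8]].
An LDLᵀ factorisation of A has diagonal entries 3, 17/3, 10/17.
So there are 3 positive pivots.
The rank is the number of nonzero pivots: 3.

3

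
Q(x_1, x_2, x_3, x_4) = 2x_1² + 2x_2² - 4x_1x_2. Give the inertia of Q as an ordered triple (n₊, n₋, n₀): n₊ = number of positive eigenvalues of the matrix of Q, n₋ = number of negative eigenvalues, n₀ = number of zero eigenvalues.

The symmetric matrix is A = [[2, -2, 0, 0], [-2, 2, 0, 0], [0, 0, 0, 0], [0, 0, 0, 0]].
Row-reducing A symmetrically gives the diagonal entries 2, 0, 0, 0.
That gives 1 positive, 3 zero pivots.

(1, 0, 3)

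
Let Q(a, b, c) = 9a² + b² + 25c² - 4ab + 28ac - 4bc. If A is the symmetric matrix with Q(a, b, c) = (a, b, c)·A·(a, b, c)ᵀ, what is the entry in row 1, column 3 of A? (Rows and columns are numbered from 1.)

14

The coefficient of a·c in Q is 28. For a symmetric A this equals A[1,3] + A[3,1] = 2·A[1,3].
So A[1,3] = 28/2 = 14.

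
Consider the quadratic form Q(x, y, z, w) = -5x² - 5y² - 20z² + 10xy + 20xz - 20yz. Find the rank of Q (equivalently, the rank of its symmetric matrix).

The associated matrix is A = [[-5, 5, 10, 0], [5, -5, -10, 0], [10, -10, -20, 0], [0, 0, 0, 0]].
Row-reducing A symmetrically gives the diagonal entries -5, 0, 0, 0.
Counting signs: 1 negative, 3 zero.
The rank is the number of nonzero pivots: 1.

1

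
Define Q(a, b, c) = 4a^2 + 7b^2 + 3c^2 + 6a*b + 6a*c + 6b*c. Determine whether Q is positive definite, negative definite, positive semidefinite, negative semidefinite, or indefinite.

positive definite

The symmetric matrix of Q is A = [[4, 3, 3], [3, 7, 3], [3, 3, 3]].
Leading principal minors: Δ_1 = 4, Δ_2 = 19, Δ_3 = 12.
All leading principal minors are positive, so by Sylvester's criterion Q is positive definite.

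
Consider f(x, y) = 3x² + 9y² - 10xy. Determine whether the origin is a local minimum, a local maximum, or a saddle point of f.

local minimum

The Hessian at the origin is H = [[6, -10], [-10, 18]].
det H = 6·18 − (-10)² = 8 > 0 and H[1,1] = 6 > 0, so H is positive definite.
Therefore the origin is a local minimum.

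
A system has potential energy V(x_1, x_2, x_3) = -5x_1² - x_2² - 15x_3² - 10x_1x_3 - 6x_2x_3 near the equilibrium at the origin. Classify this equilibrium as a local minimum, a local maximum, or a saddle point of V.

The Hessian at the origin is H = [[-10, 0, -10], [0, -2, -6], [-10, -6, -30]].
Symmetric row and column elimination reduces H to a congruent diagonal form with pivots -10, -2, -2.
That gives 3 negative pivots.
H is negative definite, so the origin is a strict local maximum.

local maximum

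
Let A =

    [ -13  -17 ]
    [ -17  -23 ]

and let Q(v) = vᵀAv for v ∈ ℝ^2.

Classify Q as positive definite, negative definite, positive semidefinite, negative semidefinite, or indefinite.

Leading principal minors: Δ_1 = -13, Δ_2 = 10.
The signs alternate starting with Δ_1 < 0, so by Sylvester's criterion Q is negative definite.

negative definite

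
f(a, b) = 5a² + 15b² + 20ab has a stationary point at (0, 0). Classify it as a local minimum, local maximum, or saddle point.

saddle point

The Hessian at the origin is H = [[10, 20], [20, 30]].
det H = 10·30 − (20)² = -100 < 0, so H is indefinite.
Therefore the origin is a saddle point.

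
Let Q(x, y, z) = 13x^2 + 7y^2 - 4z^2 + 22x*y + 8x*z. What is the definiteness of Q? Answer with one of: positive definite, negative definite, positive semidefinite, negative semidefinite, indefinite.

Write A = [[13, 11, 4], [11, 7, 0], [4, 0, -4]].
Row-reducing A symmetrically gives the diagonal entries 13, -30/13, -4/15.
That gives 1 positive, 2 negative pivots.
Hence Q is indefinite.

indefinite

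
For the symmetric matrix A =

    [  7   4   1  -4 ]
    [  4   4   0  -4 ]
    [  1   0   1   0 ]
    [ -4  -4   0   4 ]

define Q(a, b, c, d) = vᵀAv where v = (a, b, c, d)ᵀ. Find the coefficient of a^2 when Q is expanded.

The coefficient of a^2 is the diagonal entry A[1,1] = 7.

7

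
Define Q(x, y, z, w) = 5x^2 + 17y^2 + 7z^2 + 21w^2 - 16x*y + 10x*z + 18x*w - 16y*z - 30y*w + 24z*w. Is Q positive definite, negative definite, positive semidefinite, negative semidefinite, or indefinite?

Write A = [[5, -8, 5, 9], [-8, 17, -8, -15], [5, -8, 7, 12], [9, -15, 12, 21]].
An LDLᵀ factorisation of A has diagonal entries 5, 21/5, 2, 3/14.
That gives 4 positive pivots.
Hence Q is positive definite.

positive definite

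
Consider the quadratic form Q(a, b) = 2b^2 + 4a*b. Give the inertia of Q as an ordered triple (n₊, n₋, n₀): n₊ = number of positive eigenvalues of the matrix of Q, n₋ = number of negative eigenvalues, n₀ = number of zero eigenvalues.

(1, 1, 0)

The symmetric matrix is A = [[0, 2], [2, 2]].
By Sylvester's law of inertia any congruent diagonalization of A has 1 positive, 1 negative and 0 zero entries.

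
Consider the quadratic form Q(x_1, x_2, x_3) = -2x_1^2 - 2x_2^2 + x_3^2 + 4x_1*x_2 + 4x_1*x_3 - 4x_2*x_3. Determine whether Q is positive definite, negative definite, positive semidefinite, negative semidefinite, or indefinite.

indefinite

The symmetric matrix is A = [[-2, 2, 2], [2, -2, -2], [2, -2, 1]].
Symmetric row and column elimination reduces A to a congruent diagonal form with pivots -2, 0, 3.
Counting signs: 1 positive, 1 negative, 1 zero.
Hence Q is indefinite.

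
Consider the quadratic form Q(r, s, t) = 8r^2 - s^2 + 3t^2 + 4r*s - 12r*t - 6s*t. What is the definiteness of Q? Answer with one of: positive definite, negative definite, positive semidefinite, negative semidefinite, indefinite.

indefinite

The associated matrix is A = [[8, 2, -6], [2, -1, -3], [-6, -3, 3]].
Applying the same elementary operations to the rows and columns of A produces a congruent diagonal matrix with entries 8, -3/2, 0.
So there are 1 positive, 1 negative, 1 zero pivots.
Hence Q is indefinite.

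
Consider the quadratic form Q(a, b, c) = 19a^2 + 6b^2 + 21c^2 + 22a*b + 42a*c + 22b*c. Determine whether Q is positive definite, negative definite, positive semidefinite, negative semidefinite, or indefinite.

The symmetric matrix is A = [[19, 11, 21], [11, 6, 11], [21, 11, 21]].
An LDLᵀ factorisation of A has diagonal entries 19, -7/19, 10/7.
That gives 2 positive, 1 negative pivots.
Hence Q is indefinite.

indefinite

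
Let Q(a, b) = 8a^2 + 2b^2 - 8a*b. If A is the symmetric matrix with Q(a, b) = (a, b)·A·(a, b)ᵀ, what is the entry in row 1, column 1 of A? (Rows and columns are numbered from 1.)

8

The coefficient of a^2 in Q is 8, and that is exactly A[1,1].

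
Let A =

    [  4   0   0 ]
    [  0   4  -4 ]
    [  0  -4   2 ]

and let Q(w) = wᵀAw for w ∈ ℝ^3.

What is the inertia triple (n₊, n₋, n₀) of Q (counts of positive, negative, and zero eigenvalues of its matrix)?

(2, 1, 0)

An LDLᵀ factorisation of A has diagonal entries 4, 4, -2.
Counting signs: 2 positive, 1 negative.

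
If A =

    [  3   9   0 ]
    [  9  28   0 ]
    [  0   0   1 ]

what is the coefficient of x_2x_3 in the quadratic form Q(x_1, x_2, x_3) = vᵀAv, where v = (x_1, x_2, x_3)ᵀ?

0

The coefficient of x_2x_3 is A[2,3] + A[3,2] = 2·0 = 0.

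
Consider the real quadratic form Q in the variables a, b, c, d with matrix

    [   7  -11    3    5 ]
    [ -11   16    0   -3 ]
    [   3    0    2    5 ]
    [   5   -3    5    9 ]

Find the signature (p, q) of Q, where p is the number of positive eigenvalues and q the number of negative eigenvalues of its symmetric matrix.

(3, 1)

Symmetric row and column elimination reduces A to a congruent diagonal form with pivots 7, -9/7, 18, 4/81.
So there are 3 positive, 1 negative pivots.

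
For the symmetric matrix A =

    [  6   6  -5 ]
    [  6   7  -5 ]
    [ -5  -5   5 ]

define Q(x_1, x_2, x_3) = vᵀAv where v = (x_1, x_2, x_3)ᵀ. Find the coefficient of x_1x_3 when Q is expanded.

The coefficient of x_1x_3 is A[1,3] + A[3,1] = 2·(-5) = -10.

-10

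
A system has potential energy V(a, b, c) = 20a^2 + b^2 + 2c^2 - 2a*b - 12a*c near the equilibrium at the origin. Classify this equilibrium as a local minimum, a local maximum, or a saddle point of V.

The Hessian at the origin is H = [[40, -2, -12], [-2, 2, 0], [-12, 0, 4]].
An LDLᵀ factorisation of H has diagonal entries 40, 19/10, 4/19.
So there are 3 positive pivots.
H is positive definite, so the origin is a strict local minimum.

local minimum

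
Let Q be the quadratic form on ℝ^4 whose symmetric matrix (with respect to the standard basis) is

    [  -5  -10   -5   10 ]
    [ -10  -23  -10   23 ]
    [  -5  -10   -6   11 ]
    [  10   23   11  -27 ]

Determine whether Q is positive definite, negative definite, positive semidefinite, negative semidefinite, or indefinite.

negative definite

Congruent diagonalization of A (simultaneous row and column reduction) yields pivots -5, -3, -1, -3.
Counting signs: 4 negative.
Hence Q is negative definite.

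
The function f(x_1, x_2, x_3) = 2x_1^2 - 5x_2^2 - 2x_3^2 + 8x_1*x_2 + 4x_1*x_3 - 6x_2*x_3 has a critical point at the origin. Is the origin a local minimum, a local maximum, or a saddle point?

saddle point

The Hessian at the origin is H = [[4, 8, 4], [8, -10, -6], [4, -6, -4]].
Congruent diagonalization of H (simultaneous row and column reduction) yields pivots 4, -26, -6/13.
That gives 1 positive, 2 negative pivots.
H is indefinite, so the origin is a saddle point.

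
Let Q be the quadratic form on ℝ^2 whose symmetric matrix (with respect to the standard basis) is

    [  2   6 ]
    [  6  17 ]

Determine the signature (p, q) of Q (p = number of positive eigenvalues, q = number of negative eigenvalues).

Row-reducing A symmetrically gives the diagonal entries 2, -1.
That gives 1 positive, 1 negative pivots.

(1, 1)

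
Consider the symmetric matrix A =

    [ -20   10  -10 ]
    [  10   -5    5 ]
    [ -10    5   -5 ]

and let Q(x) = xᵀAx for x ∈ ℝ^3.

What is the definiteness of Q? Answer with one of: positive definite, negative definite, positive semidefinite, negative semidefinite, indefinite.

Symmetric row and column elimination reduces A to a congruent diagonal form with pivots -20, 0, 0.
So there are 1 negative, 2 zero pivots.
Hence Q is negative semidefinite.

negative semidefinite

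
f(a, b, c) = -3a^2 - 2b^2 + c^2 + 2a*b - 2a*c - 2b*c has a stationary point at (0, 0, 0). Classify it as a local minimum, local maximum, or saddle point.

The Hessian at the origin is H = [[-6, 2, -2], [2, -4, -2], [-2, -2, 2]].
Applying the same elementary operations to the rows and columns of H produces a congruent diagonal matrix with entries -6, -10/3, 24/5.
Counting signs: 1 positive, 2 negative.
H is indefinite, so the origin is a saddle point.

saddle point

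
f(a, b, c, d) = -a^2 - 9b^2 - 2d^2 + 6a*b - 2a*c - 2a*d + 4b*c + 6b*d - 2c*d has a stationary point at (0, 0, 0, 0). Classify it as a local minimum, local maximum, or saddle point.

The Hessian at the origin is H = [[-2, 6, -2, -2], [6, -18, 4, 6], [-2, 4, 0, -2], [-2, 6, -2, -4]].
H is indefinite, so the origin is a saddle point.

saddle point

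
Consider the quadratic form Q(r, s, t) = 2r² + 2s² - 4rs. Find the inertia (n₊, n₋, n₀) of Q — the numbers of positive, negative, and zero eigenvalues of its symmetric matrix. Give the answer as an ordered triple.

The associated matrix is A = [[2, -2, 0], [-2, 2, 0], [0, 0, 0]].
Row-reducing A symmetrically gives the diagonal entries 2, 0, 0.
Counting signs: 1 positive, 2 zero.

(1, 0, 2)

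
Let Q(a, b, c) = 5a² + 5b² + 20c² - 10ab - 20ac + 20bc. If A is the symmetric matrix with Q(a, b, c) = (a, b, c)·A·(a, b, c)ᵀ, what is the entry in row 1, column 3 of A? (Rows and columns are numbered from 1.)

The coefficient of a·c in Q is -20. For a symmetric A this equals A[1,3] + A[3,1] = 2·A[1,3].
So A[1,3] = -20/2 = -10.

-10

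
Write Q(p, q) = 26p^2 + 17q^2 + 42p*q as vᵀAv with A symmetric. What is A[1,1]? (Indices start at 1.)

26

The coefficient of p^2 in Q is 26, and that is exactly A[1,1].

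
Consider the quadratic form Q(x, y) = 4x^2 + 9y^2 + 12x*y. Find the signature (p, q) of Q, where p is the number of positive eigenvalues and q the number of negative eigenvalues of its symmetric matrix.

The symmetric matrix is A = [[4, 6], [6, 9]].
Applying the same elementary operations to the rows and columns of A produces a congruent diagonal matrix with entries 4, 0.
So there are 1 positive, 1 zero pivots.

(1, 0)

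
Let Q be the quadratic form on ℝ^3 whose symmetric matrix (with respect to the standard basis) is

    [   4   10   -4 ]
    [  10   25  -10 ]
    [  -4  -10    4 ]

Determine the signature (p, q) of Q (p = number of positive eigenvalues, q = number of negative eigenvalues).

Congruent diagonalization of A (simultaneous row and column reduction) yields pivots 4, 0, 0.
So there are 1 positive, 2 zero pivots.

(1, 0)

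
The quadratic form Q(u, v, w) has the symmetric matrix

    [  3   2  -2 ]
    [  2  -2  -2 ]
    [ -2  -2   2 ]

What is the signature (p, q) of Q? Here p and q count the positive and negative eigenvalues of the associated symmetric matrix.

(2, 1)

Row-reducing A symmetrically gives the diagonal entries 3, -10/3, 4/5.
Counting signs: 2 positive, 1 negative.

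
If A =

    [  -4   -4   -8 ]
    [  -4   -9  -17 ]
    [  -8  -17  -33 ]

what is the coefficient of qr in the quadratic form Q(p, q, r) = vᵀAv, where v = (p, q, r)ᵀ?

-34

The coefficient of qr is A[2,3] + A[3,2] = 2·(-17) = -34.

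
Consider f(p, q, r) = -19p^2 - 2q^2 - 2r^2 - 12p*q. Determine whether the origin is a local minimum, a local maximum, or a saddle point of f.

local maximum

The Hessian at the origin is H = [[-38, -12, 0], [-12, -4, 0], [0, 0, -4]].
Congruent diagonalization of H (simultaneous row and column reduction) yields pivots -38, -4/19, -4.
Counting signs: 3 negative.
H is negative definite, so the origin is a strict local maximum.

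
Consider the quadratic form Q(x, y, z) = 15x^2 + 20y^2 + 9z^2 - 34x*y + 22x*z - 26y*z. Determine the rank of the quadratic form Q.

The associated matrix is A = [[15, -17, 11], [-17, 20, -13], [11, -13, 9]].
Symmetric row and column elimination reduces A to a congruent diagonal form with pivots 15, 11/15, 6/11.
So there are 3 positive pivots.
The rank is the number of nonzero pivots: 3.

3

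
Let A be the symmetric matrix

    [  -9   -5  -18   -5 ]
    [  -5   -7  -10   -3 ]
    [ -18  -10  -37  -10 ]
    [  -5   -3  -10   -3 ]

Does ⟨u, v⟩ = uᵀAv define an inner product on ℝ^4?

no

Leading principal minors: Δ_1 = -9, Δ_2 = 38, Δ_3 = -38, Δ_4 = 8.
The signs alternate starting with Δ_1 < 0, so by Sylvester's criterion Q is negative definite.
⟨·,·⟩ is an inner product exactly when A is positive definite.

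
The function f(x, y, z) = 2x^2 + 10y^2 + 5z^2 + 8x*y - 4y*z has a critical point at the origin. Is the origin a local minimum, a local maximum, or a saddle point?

The Hessian at the origin is H = [[4, 8, 0], [8, 20, -4], [0, -4, 10]].
Row-reducing H symmetrically gives the diagonal entries 4, 4, 6.
That gives 3 positive pivots.
H is positive definite, so the origin is a strict local minimum.

local minimum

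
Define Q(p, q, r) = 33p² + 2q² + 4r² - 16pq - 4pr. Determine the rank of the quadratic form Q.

The associated matrix is A = [[33, -8, -2], [-8, 2, 0], [-2, 0, 4]].
Congruent diagonalization of A (simultaneous row and column reduction) yields pivots 33, 2/33, 0.
So there are 2 positive, 1 zero pivots.
The rank is the number of nonzero pivots: 2.

2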